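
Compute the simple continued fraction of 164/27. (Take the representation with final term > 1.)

[6; 13, 2]

164 = 6*27 + 2
27 = 13*2 + 1
2 = 2*1 + 0  (stop)
So 164/27 = [6; 13, 2].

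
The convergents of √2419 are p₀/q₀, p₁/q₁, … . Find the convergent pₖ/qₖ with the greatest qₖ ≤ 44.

541/11

√2419 = [49; 5, 2, 5, 98, …] (period length 4).
Convergents:
  p_0/q_0 = 49/1
  p_1/q_1 = 246/5
  p_2/q_2 = 541/11
  p_3/q_3 = 2951/60
q_2 = 11 ≤ 44 < 60 = q_3, so the answer is 541/11.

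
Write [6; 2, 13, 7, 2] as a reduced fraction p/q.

Fold from the inside: start with 2/1.
  7 + 1/2 = 15/2
  13 + 2/15 = 197/15
  2 + 15/197 = 409/197
  6 + 197/409 = 2651/409

2651/409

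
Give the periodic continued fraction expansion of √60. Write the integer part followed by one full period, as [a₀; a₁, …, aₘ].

[7; 1, 2, 1, 14]

a₀ = ⌊√60⌋ = 7.
With m₀=0, d₀=1 and mₖ₊₁ = dₖaₖ − mₖ, dₖ₊₁ = (n − mₖ₊₁²)/dₖ, aₖ₊₁ = ⌊(a₀+mₖ₊₁)/dₖ₊₁⌋:
  k=1: m=7, d=11, a=1
  k=2: m=4, d=4, a=2
  k=3: m=4, d=11, a=1
  k=4: m=7, d=1, a=14
d=1 and a=2a₀=14 at k=4, so the next step gives (m, d) = (7, 11) again — its k=1 value — and the period has length 4.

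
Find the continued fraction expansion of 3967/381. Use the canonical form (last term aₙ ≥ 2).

[10; 2, 2, 2, 1, 10, 2]

3967 = 10×381 + 157
381 = 2×157 + 67
157 = 2×67 + 23
67 = 2×23 + 21
23 = 1×21 + 2
21 = 10×2 + 1
2 = 2×1 + 0  (stop)
So 3967/381 = [10; 2, 2, 2, 1, 10, 2].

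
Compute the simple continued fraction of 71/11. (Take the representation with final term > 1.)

71 = 6×11 + 5
11 = 2×5 + 1
5 = 5×1 + 0  (stop)
So 71/11 = [6; 2, 5].

[6; 2, 5]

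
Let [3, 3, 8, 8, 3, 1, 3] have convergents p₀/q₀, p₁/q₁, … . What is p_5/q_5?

2779/837

Using pₖ = aₖpₖ₋₁ + pₖ₋₂, qₖ = aₖqₖ₋₁ + qₖ₋₂ (with p₋₁=1, p₋₂=0, q₋₁=0, q₋₂=1):
  k=0: a=3, p=3, q=1
  k=1: a=3, p=10, q=3
  k=2: a=8, p=83, q=25
  k=3: a=8, p=674, q=203
  k=4: a=3, p=2105, q=634
  k=5: a=1, p=2779, q=837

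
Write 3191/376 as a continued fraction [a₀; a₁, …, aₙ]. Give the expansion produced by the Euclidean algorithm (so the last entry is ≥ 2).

[8; 2, 18, 3, 3]

3191 = 8·376 + 183
376 = 2·183 + 10
183 = 18·10 + 3
10 = 3·3 + 1
3 = 3·1 + 0  (stop)
So 3191/376 = [8; 2, 18, 3, 3].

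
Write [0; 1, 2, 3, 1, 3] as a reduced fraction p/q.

Fold from the inside: start with 3/1.
  1 + 1/3 = 4/3
  3 + 3/4 = 15/4
  2 + 4/15 = 34/15
  1 + 15/34 = 49/34
  0 + 34/49 = 34/49

34/49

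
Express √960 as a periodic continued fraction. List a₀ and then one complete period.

[30; 1, 60]

a₀ = ⌊√960⌋ = 30.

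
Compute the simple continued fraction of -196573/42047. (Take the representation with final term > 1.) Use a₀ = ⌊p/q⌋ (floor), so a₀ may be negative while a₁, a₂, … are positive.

-196573 = -5*42047 + 13662
42047 = 3*13662 + 1061
13662 = 12*1061 + 930
1061 = 1*930 + 131
930 = 7*131 + 13
131 = 10*13 + 1
13 = 13*1 + 0  (stop)
So -196573/42047 = [-5; 3, 12, 1, 7, 10, 13].

[-5; 3, 12, 1, 7, 10, 13]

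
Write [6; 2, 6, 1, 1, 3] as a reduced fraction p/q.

Using pₖ = aₖpₖ₋₁ + pₖ₋₂ and qₖ = aₖqₖ₋₁ + qₖ₋₂:
  k=0: a=6, p=6, q=1
  k=1: a=2, p=13, q=2
  k=2: a=6, p=84, q=13
  k=3: a=1, p=97, q=15
  k=4: a=1, p=181, q=28
  k=5: a=3, p=640, q=99

640/99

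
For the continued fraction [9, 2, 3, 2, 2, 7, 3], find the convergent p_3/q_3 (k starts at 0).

151/16

Using pₖ = aₖpₖ₋₁ + pₖ₋₂, qₖ = aₖqₖ₋₁ + qₖ₋₂ (with p₋₁=1, p₋₂=0, q₋₁=0, q₋₂=1):
  k=0: a=9, p=9, q=1
  k=1: a=2, p=19, q=2
  k=2: a=3, p=66, q=7
  k=3: a=2, p=151, q=16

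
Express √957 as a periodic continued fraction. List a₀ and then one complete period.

a₀ = ⌊√957⌋ = 30.
With m₀=0, d₀=1 and mₖ₊₁ = dₖaₖ − mₖ, dₖ₊₁ = (n − mₖ₊₁²)/dₖ, aₖ₊₁ = ⌊(a₀+mₖ₊₁)/dₖ₊₁⌋:
  k=1: m=30, d=57, a=1
  k=2: m=27, d=4, a=14
  k=3: m=29, d=29, a=2
  k=4: m=29, d=4, a=14
  k=5: m=27, d=57, a=1
  k=6: m=30, d=1, a=60
d=1 and a=2a₀=60 at k=6, so the next step gives (m, d) = (30, 57) again — its k=1 value — and the period has length 6.

[30; 1, 14, 2, 14, 1, 60]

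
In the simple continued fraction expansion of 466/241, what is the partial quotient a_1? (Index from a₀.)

466 = 1·241 + 225   →  a_0 = 1
241 = 1·225 + 16   →  a_1 = 1

1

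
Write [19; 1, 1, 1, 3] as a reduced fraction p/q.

216/11

Using pₖ = aₖpₖ₋₁ + pₖ₋₂ and qₖ = aₖqₖ₋₁ + qₖ₋₂:
  k=0: a=19, p=19, q=1
  k=1: a=1, p=20, q=1
  k=2: a=1, p=39, q=2
  k=3: a=1, p=59, q=3
  k=4: a=3, p=216, q=11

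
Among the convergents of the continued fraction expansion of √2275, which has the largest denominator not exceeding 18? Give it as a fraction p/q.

477/10

√2275 = [47; 1, 2, 3, 2, 1, 94, …] (period length 6).
Convergents:
  p_0/q_0 = 47/1
  p_1/q_1 = 48/1
  p_2/q_2 = 143/3
  p_3/q_3 = 477/10
  p_4/q_4 = 1097/23
q_3 = 10 ≤ 18 < 23 = q_4, so the answer is 477/10.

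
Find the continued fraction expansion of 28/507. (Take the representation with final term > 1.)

28 = 0·507 + 28
507 = 18·28 + 3
28 = 9·3 + 1
3 = 3·1 + 0  (stop)
So 28/507 = [0; 18, 9, 3].

[0; 18, 9, 3]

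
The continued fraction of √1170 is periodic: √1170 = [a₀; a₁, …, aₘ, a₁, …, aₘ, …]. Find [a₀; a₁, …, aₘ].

[34; 4, 1, 6, 1, 4, 68]

a₀ = ⌊√1170⌋ = 34.
With m₀=0, d₀=1 and mₖ₊₁ = dₖaₖ − mₖ, dₖ₊₁ = (n − mₖ₊₁²)/dₖ, aₖ₊₁ = ⌊(a₀+mₖ₊₁)/dₖ₊₁⌋:
  k=1: m=34, d=14, a=4
  k=2: m=22, d=49, a=1
  k=3: m=27, d=9, a=6
  k=4: m=27, d=49, a=1
  k=5: m=22, d=14, a=4
  k=6: m=34, d=1, a=68
d=1 and a=2a₀=68 at k=6, so the next step gives (m, d) = (34, 14) again — its k=1 value — and the period has length 6.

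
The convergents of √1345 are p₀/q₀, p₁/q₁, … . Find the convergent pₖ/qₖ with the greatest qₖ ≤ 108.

√1345 = [36; 1, 2, 14, 2, 1, 72, …] (period length 6).
Convergents:
  p_0/q_0 = 36/1
  p_1/q_1 = 37/1
  p_2/q_2 = 110/3
  p_3/q_3 = 1577/43
  p_4/q_4 = 3264/89
  p_5/q_5 = 4841/132
q_4 = 89 ≤ 108 < 132 = q_5, so the answer is 3264/89.

3264/89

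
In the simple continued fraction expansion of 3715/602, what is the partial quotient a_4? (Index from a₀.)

3715 = 6·602 + 103   →  a_0 = 6
602 = 5·103 + 87   →  a_1 = 5
103 = 1·87 + 16   →  a_2 = 1
87 = 5·16 + 7   →  a_3 = 5
16 = 2·7 + 2   →  a_4 = 2

2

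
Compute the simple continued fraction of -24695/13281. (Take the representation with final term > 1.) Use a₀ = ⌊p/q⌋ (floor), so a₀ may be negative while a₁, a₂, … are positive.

-24695 = -2*13281 + 1867
13281 = 7*1867 + 212
1867 = 8*212 + 171
212 = 1*171 + 41
171 = 4*41 + 7
41 = 5*7 + 6
7 = 1*6 + 1
6 = 6*1 + 0  (stop)
So -24695/13281 = [-2; 7, 8, 1, 4, 5, 1, 6].

[-2; 7, 8, 1, 4, 5, 1, 6]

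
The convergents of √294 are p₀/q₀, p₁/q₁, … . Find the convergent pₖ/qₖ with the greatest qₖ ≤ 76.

√294 = [17; 6, 1, 4, 1, 6, 34, …] (period length 6).
Convergents:
  p_0/q_0 = 17/1
  p_1/q_1 = 103/6
  p_2/q_2 = 120/7
  p_3/q_3 = 583/34
  p_4/q_4 = 703/41
  p_5/q_5 = 4801/280
q_4 = 41 ≤ 76 < 280 = q_5, so the answer is 703/41.

703/41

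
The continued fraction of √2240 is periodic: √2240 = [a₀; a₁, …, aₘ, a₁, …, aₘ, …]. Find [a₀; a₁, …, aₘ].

[47; 3, 23, 3, 94]

a₀ = ⌊√2240⌋ = 47.
With m₀=0, d₀=1 and mₖ₊₁ = dₖaₖ − mₖ, dₖ₊₁ = (n − mₖ₊₁²)/dₖ, aₖ₊₁ = ⌊(a₀+mₖ₊₁)/dₖ₊₁⌋:
  k=1: m=47, d=31, a=3
  k=2: m=46, d=4, a=23
  k=3: m=46, d=31, a=3
  k=4: m=47, d=1, a=94
d=1 and a=2a₀=94 at k=4, so the next step gives (m, d) = (47, 31) again — its k=1 value — and the period has length 4.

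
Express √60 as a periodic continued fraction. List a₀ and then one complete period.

[7; 1, 2, 1, 14]

a₀ = ⌊√60⌋ = 7.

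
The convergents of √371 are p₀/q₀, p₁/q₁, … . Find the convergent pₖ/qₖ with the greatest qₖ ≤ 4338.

√371 = [19; 3, 1, 4, 1, 3, 38, …] (period length 6).
Convergents:
  p_0/q_0 = 19/1
  p_1/q_1 = 58/3
  p_2/q_2 = 77/4
  p_3/q_3 = 366/19
  p_4/q_4 = 443/23
  p_5/q_5 = 1695/88
  p_6/q_6 = 64853/3367
  p_7/q_7 = 196254/10189
q_6 = 3367 ≤ 4338 < 10189 = q_7, so the answer is 64853/3367.

64853/3367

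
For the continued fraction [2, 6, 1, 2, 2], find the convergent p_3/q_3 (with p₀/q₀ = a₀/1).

43/20

Using pₖ = aₖpₖ₋₁ + pₖ₋₂, qₖ = aₖqₖ₋₁ + qₖ₋₂ (with p₋₁=1, p₋₂=0, q₋₁=0, q₋₂=1):
  k=0: a=2, p=2, q=1
  k=1: a=6, p=13, q=6
  k=2: a=1, p=15, q=7
  k=3: a=2, p=43, q=20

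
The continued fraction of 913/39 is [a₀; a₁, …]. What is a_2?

2

913 = 23·39 + 16   →  a_0 = 23
39 = 2·16 + 7   →  a_1 = 2
16 = 2·7 + 2   →  a_2 = 2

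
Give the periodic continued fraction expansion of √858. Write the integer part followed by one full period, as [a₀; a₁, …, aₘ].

a₀ = ⌊√858⌋ = 29.
With m₀=0, d₀=1 and mₖ₊₁ = dₖaₖ − mₖ, dₖ₊₁ = (n − mₖ₊₁²)/dₖ, aₖ₊₁ = ⌊(a₀+mₖ₊₁)/dₖ₊₁⌋:
  k=1: m=29, d=17, a=3
  k=2: m=22, d=22, a=2
  k=3: m=22, d=17, a=3
  k=4: m=29, d=1, a=58
d=1 and a=2a₀=58 at k=4, so the next step gives (m, d) = (29, 17) again — its k=1 value — and the period has length 4.

[29; 3, 2, 3, 58]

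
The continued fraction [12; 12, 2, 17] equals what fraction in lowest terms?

Fold from the inside: start with 17/1.
  2 + 1/17 = 35/17
  12 + 17/35 = 437/35
  12 + 35/437 = 5279/437

5279/437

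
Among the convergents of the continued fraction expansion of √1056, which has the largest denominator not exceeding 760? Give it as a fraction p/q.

8449/260

√1056 = [32; 2, 64, …] (period length 2).
Convergents:
  p_0/q_0 = 32/1
  p_1/q_1 = 65/2
  p_2/q_2 = 4192/129
  p_3/q_3 = 8449/260
  p_4/q_4 = 544928/16769
q_3 = 260 ≤ 760 < 16769 = q_4, so the answer is 8449/260.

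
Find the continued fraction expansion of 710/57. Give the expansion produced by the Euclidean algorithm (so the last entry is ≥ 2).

710 = 12×57 + 26
57 = 2×26 + 5
26 = 5×5 + 1
5 = 5×1 + 0  (stop)
So 710/57 = [12; 2, 5, 5].

[12; 2, 5, 5]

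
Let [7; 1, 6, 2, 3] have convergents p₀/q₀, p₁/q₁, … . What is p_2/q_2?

55/7

Using pₖ = aₖpₖ₋₁ + pₖ₋₂, qₖ = aₖqₖ₋₁ + qₖ₋₂ (with p₋₁=1, p₋₂=0, q₋₁=0, q₋₂=1):
  k=0: a=7, p=7, q=1
  k=1: a=1, p=8, q=1
  k=2: a=6, p=55, q=7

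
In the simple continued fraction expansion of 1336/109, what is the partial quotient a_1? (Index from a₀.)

3

1336 = 12·109 + 28   →  a_0 = 12
109 = 3·28 + 25   →  a_1 = 3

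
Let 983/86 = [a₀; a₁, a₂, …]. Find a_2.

3

983 = 11·86 + 37   →  a_0 = 11
86 = 2·37 + 12   →  a_1 = 2
37 = 3·12 + 1   →  a_2 = 3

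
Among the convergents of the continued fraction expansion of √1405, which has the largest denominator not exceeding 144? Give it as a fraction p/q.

2249/60

√1405 = [37; 2, 14, 2, 74, …] (period length 4).
Convergents:
  p_0/q_0 = 37/1
  p_1/q_1 = 75/2
  p_2/q_2 = 1087/29
  p_3/q_3 = 2249/60
  p_4/q_4 = 167513/4469
q_3 = 60 ≤ 144 < 4469 = q_4, so the answer is 2249/60.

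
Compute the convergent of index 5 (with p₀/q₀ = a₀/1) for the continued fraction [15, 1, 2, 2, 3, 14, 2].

Using pₖ = aₖpₖ₋₁ + pₖ₋₂, qₖ = aₖqₖ₋₁ + qₖ₋₂ (with p₋₁=1, p₋₂=0, q₋₁=0, q₋₂=1):
  k=0: a=15, p=15, q=1
  k=1: a=1, p=16, q=1
  k=2: a=2, p=47, q=3
  k=3: a=2, p=110, q=7
  k=4: a=3, p=377, q=24
  k=5: a=14, p=5388, q=343

5388/343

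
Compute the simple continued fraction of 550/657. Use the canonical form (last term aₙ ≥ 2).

[0; 1, 5, 7, 7, 2]

550 = 0*657 + 550
657 = 1*550 + 107
550 = 5*107 + 15
107 = 7*15 + 2
15 = 7*2 + 1
2 = 2*1 + 0  (stop)
So 550/657 = [0; 1, 5, 7, 7, 2].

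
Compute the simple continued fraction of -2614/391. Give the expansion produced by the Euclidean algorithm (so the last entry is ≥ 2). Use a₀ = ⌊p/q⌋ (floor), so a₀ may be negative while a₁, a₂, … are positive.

-2614 = -7*391 + 123
391 = 3*123 + 22
123 = 5*22 + 13
22 = 1*13 + 9
13 = 1*9 + 4
9 = 2*4 + 1
4 = 4*1 + 0  (stop)
So -2614/391 = [-7; 3, 5, 1, 1, 2, 4].

[-7; 3, 5, 1, 1, 2, 4]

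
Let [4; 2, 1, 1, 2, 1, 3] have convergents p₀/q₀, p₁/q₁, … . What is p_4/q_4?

Using pₖ = aₖpₖ₋₁ + pₖ₋₂, qₖ = aₖqₖ₋₁ + qₖ₋₂ (with p₋₁=1, p₋₂=0, q₋₁=0, q₋₂=1):
  k=0: a=4, p=4, q=1
  k=1: a=2, p=9, q=2
  k=2: a=1, p=13, q=3
  k=3: a=1, p=22, q=5
  k=4: a=2, p=57, q=13

57/13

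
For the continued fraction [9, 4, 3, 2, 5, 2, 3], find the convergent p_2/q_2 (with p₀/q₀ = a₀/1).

120/13

Using pₖ = aₖpₖ₋₁ + pₖ₋₂, qₖ = aₖqₖ₋₁ + qₖ₋₂ (with p₋₁=1, p₋₂=0, q₋₁=0, q₋₂=1):
  k=0: a=9, p=9, q=1
  k=1: a=4, p=37, q=4
  k=2: a=3, p=120, q=13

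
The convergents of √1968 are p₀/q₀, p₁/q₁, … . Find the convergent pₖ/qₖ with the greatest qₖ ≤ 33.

488/11

√1968 = [44; 2, 1, 3, 5, 3, 1, 2, 88, …] (period length 8).
Convergents:
  p_0/q_0 = 44/1
  p_1/q_1 = 89/2
  p_2/q_2 = 133/3
  p_3/q_3 = 488/11
  p_4/q_4 = 2573/58
q_3 = 11 ≤ 33 < 58 = q_4, so the answer is 488/11.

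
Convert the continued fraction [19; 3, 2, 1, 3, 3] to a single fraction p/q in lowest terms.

Using pₖ = aₖpₖ₋₁ + pₖ₋₂ and qₖ = aₖqₖ₋₁ + qₖ₋₂:
  k=0: a=19, p=19, q=1
  k=1: a=3, p=58, q=3
  k=2: a=2, p=135, q=7
  k=3: a=1, p=193, q=10
  k=4: a=3, p=714, q=37
  k=5: a=3, p=2335, q=121

2335/121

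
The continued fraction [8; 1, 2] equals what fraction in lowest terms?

Fold from the inside: start with 2/1.
  1 + 1/2 = 3/2
  8 + 2/3 = 26/3

26/3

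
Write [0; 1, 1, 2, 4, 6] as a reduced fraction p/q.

81/137

Using pₖ = aₖpₖ₋₁ + pₖ₋₂ and qₖ = aₖqₖ₋₁ + qₖ₋₂:
  k=0: a=0, p=0, q=1
  k=1: a=1, p=1, q=1
  k=2: a=1, p=1, q=2
  k=3: a=2, p=3, q=5
  k=4: a=4, p=13, q=22
  k=5: a=6, p=81, q=137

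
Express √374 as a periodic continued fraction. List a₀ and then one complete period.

a₀ = ⌊√374⌋ = 19.

[19; 2, 1, 18, 1, 2, 38]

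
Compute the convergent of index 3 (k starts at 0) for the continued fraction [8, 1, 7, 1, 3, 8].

Using pₖ = aₖpₖ₋₁ + pₖ₋₂, qₖ = aₖqₖ₋₁ + qₖ₋₂ (with p₋₁=1, p₋₂=0, q₋₁=0, q₋₂=1):
  k=0: a=8, p=8, q=1
  k=1: a=1, p=9, q=1
  k=2: a=7, p=71, q=8
  k=3: a=1, p=80, q=9

80/9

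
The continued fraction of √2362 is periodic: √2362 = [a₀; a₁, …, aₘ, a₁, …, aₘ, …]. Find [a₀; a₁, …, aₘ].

a₀ = ⌊√2362⌋ = 48.
With m₀=0, d₀=1 and mₖ₊₁ = dₖaₖ − mₖ, dₖ₊₁ = (n − mₖ₊₁²)/dₖ, aₖ₊₁ = ⌊(a₀+mₖ₊₁)/dₖ₊₁⌋:
  k=1: m=48, d=58, a=1
  k=2: m=10, d=39, a=1
  k=3: m=29, d=39, a=1
  k=4: m=10, d=58, a=1
  k=5: m=48, d=1, a=96
d=1 and a=2a₀=96 at k=5, so the next step gives (m, d) = (48, 58) again — its k=1 value — and the period has length 5.

[48; 1, 1, 1, 1, 96]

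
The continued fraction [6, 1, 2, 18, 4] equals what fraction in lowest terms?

1488/223

Fold from the inside: start with 4/1.
  18 + 1/4 = 73/4
  2 + 4/73 = 150/73
  1 + 73/150 = 223/150
  6 + 150/223 = 1488/223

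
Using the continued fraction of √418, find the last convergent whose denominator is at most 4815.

33857/1656

√418 = [20; 2, 4, 20, 4, 2, 40, …] (period length 6).
Convergents:
  p_0/q_0 = 20/1
  p_1/q_1 = 41/2
  p_2/q_2 = 184/9
  p_3/q_3 = 3721/182
  p_4/q_4 = 15068/737
  p_5/q_5 = 33857/1656
  p_6/q_6 = 1369348/66977
q_5 = 1656 ≤ 4815 < 66977 = q_6, so the answer is 33857/1656.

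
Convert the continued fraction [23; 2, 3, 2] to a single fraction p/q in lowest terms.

Using pₖ = aₖpₖ₋₁ + pₖ₋₂ and qₖ = aₖqₖ₋₁ + qₖ₋₂:
  k=0: a=23, p=23, q=1
  k=1: a=2, p=47, q=2
  k=2: a=3, p=164, q=7
  k=3: a=2, p=375, q=16

375/16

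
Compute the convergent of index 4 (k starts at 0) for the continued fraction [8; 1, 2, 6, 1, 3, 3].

191/22

Using pₖ = aₖpₖ₋₁ + pₖ₋₂, qₖ = aₖqₖ₋₁ + qₖ₋₂ (with p₋₁=1, p₋₂=0, q₋₁=0, q₋₂=1):
  k=0: a=8, p=8, q=1
  k=1: a=1, p=9, q=1
  k=2: a=2, p=26, q=3
  k=3: a=6, p=165, q=19
  k=4: a=1, p=191, q=22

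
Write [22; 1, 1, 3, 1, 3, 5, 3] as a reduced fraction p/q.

Fold from the inside: start with 3/1.
  5 + 1/3 = 16/3
  3 + 3/16 = 51/16
  1 + 16/51 = 67/51
  3 + 51/67 = 252/67
  1 + 67/252 = 319/252
  1 + 252/319 = 571/319
  22 + 319/571 = 12881/571

12881/571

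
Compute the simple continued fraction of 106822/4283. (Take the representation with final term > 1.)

106822 = 24×4283 + 4030
4283 = 1×4030 + 253
4030 = 15×253 + 235
253 = 1×235 + 18
235 = 13×18 + 1
18 = 18×1 + 0  (stop)
So 106822/4283 = [24; 1, 15, 1, 13, 18].

[24; 1, 15, 1, 13, 18]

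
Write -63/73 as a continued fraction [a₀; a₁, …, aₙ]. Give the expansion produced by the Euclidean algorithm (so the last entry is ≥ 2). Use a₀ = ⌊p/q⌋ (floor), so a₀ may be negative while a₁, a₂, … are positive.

[-1; 7, 3, 3]

-63 = -1·73 + 10
73 = 7·10 + 3
10 = 3·3 + 1
3 = 3·1 + 0  (stop)
So -63/73 = [-1; 7, 3, 3].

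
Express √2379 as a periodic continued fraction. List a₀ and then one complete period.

a₀ = ⌊√2379⌋ = 48.

[48; 1, 3, 2, 3, 1, 96]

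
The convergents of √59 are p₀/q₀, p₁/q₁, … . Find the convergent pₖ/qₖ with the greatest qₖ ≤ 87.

530/69

√59 = [7; 1, 2, 7, 2, 1, 14, …] (period length 6).
Convergents:
  p_0/q_0 = 7/1
  p_1/q_1 = 8/1
  p_2/q_2 = 23/3
  p_3/q_3 = 169/22
  p_4/q_4 = 361/47
  p_5/q_5 = 530/69
  p_6/q_6 = 7781/1013
q_5 = 69 ≤ 87 < 1013 = q_6, so the answer is 530/69.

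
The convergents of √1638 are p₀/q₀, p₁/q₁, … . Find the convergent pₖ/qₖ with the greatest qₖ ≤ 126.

1457/36

√1638 = [40; 2, 8, 2, 80, …] (period length 4).
Convergents:
  p_0/q_0 = 40/1
  p_1/q_1 = 81/2
  p_2/q_2 = 688/17
  p_3/q_3 = 1457/36
  p_4/q_4 = 117248/2897
q_3 = 36 ≤ 126 < 2897 = q_4, so the answer is 1457/36.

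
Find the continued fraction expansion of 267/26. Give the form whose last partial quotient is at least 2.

267 = 10·26 + 7
26 = 3·7 + 5
7 = 1·5 + 2
5 = 2·2 + 1
2 = 2·1 + 0  (stop)
So 267/26 = [10; 3, 1, 2, 2].

[10; 3, 1, 2, 2]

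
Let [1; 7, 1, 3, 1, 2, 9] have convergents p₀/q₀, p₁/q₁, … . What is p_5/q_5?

123/109

Using pₖ = aₖpₖ₋₁ + pₖ₋₂, qₖ = aₖqₖ₋₁ + qₖ₋₂ (with p₋₁=1, p₋₂=0, q₋₁=0, q₋₂=1):
  k=0: a=1, p=1, q=1
  k=1: a=7, p=8, q=7
  k=2: a=1, p=9, q=8
  k=3: a=3, p=35, q=31
  k=4: a=1, p=44, q=39
  k=5: a=2, p=123, q=109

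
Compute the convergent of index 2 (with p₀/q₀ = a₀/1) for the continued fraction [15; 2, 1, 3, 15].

46/3

Using pₖ = aₖpₖ₋₁ + pₖ₋₂, qₖ = aₖqₖ₋₁ + qₖ₋₂ (with p₋₁=1, p₋₂=0, q₋₁=0, q₋₂=1):
  k=0: a=15, p=15, q=1
  k=1: a=2, p=31, q=2
  k=2: a=1, p=46, q=3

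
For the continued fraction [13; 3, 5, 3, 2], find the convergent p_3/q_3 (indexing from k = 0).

679/51

Using pₖ = aₖpₖ₋₁ + pₖ₋₂, qₖ = aₖqₖ₋₁ + qₖ₋₂ (with p₋₁=1, p₋₂=0, q₋₁=0, q₋₂=1):
  k=0: a=13, p=13, q=1
  k=1: a=3, p=40, q=3
  k=2: a=5, p=213, q=16
  k=3: a=3, p=679, q=51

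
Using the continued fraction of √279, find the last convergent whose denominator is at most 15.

√279 = [16; 1, 2, 2, 1, 2, 2, 1, 32, …] (period length 8).
Convergents:
  p_0/q_0 = 16/1
  p_1/q_1 = 17/1
  p_2/q_2 = 50/3
  p_3/q_3 = 117/7
  p_4/q_4 = 167/10
  p_5/q_5 = 451/27
q_4 = 10 ≤ 15 < 27 = q_5, so the answer is 167/10.

167/10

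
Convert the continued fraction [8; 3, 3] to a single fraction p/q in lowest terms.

Using pₖ = aₖpₖ₋₁ + pₖ₋₂ and qₖ = aₖqₖ₋₁ + qₖ₋₂:
  k=0: a=8, p=8, q=1
  k=1: a=3, p=25, q=3
  k=2: a=3, p=83, q=10

83/10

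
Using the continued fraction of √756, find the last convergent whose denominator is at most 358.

6049/220

√756 = [27; 2, 54, …] (period length 2).
Convergents:
  p_0/q_0 = 27/1
  p_1/q_1 = 55/2
  p_2/q_2 = 2997/109
  p_3/q_3 = 6049/220
  p_4/q_4 = 329643/11989
q_3 = 220 ≤ 358 < 11989 = q_4, so the answer is 6049/220.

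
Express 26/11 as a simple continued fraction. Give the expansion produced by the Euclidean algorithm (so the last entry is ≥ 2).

26 = 2*11 + 4
11 = 2*4 + 3
4 = 1*3 + 1
3 = 3*1 + 0  (stop)
So 26/11 = [2; 2, 1, 3].

[2; 2, 1, 3]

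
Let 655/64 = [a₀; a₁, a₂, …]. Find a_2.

3

655 = 10·64 + 15   →  a_0 = 10
64 = 4·15 + 4   →  a_1 = 4
15 = 3·4 + 3   →  a_2 = 3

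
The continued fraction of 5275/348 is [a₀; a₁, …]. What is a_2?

3

5275 = 15·348 + 55   →  a_0 = 15
348 = 6·55 + 18   →  a_1 = 6
55 = 3·18 + 1   →  a_2 = 3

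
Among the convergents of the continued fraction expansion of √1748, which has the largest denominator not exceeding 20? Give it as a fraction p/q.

√1748 = [41; 1, 4, 4, 4, 1, 82, …] (period length 6).
Convergents:
  p_0/q_0 = 41/1
  p_1/q_1 = 42/1
  p_2/q_2 = 209/5
  p_3/q_3 = 878/21
q_2 = 5 ≤ 20 < 21 = q_3, so the answer is 209/5.

209/5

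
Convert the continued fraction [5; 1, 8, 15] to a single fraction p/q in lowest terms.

Fold from the inside: start with 15/1.
  8 + 1/15 = 121/15
  1 + 15/121 = 136/121
  5 + 121/136 = 801/136

801/136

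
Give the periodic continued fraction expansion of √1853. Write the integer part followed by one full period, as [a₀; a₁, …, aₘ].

a₀ = ⌊√1853⌋ = 43.
With m₀=0, d₀=1 and mₖ₊₁ = dₖaₖ − mₖ, dₖ₊₁ = (n − mₖ₊₁²)/dₖ, aₖ₊₁ = ⌊(a₀+mₖ₊₁)/dₖ₊₁⌋:
  k=1: m=43, d=4, a=21
  k=2: m=41, d=43, a=1
  k=3: m=2, d=43, a=1
  k=4: m=41, d=4, a=21
  k=5: m=43, d=1, a=86
d=1 and a=2a₀=86 at k=5, so the next step gives (m, d) = (43, 4) again — its k=1 value — and the period has length 5.

[43; 21, 1, 1, 21, 86]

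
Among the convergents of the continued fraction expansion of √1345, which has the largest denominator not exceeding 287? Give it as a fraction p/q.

4841/132

√1345 = [36; 1, 2, 14, 2, 1, 72, …] (period length 6).
Convergents:
  p_0/q_0 = 36/1
  p_1/q_1 = 37/1
  p_2/q_2 = 110/3
  p_3/q_3 = 1577/43
  p_4/q_4 = 3264/89
  p_5/q_5 = 4841/132
  p_6/q_6 = 351816/9593
q_5 = 132 ≤ 287 < 9593 = q_6, so the answer is 4841/132.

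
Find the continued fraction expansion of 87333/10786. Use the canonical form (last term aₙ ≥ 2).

[8; 10, 3, 9, 12, 3]

87333 = 8*10786 + 1045
10786 = 10*1045 + 336
1045 = 3*336 + 37
336 = 9*37 + 3
37 = 12*3 + 1
3 = 3*1 + 0  (stop)
So 87333/10786 = [8; 10, 3, 9, 12, 3].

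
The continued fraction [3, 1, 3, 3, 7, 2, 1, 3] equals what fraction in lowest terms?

Using pₖ = aₖpₖ₋₁ + pₖ₋₂ and qₖ = aₖqₖ₋₁ + qₖ₋₂:
  k=0: a=3, p=3, q=1
  k=1: a=1, p=4, q=1
  k=2: a=3, p=15, q=4
  k=3: a=3, p=49, q=13
  k=4: a=7, p=358, q=95
  k=5: a=2, p=765, q=203
  k=6: a=1, p=1123, q=298
  k=7: a=3, p=4134, q=1097

4134/1097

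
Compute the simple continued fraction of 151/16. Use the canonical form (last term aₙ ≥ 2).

[9; 2, 3, 2]

151 = 9·16 + 7
16 = 2·7 + 2
7 = 3·2 + 1
2 = 2·1 + 0  (stop)
So 151/16 = [9; 2, 3, 2].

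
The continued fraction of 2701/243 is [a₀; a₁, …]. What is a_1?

8

2701 = 11·243 + 28   →  a_0 = 11
243 = 8·28 + 19   →  a_1 = 8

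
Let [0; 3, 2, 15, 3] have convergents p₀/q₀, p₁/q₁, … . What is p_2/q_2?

Using pₖ = aₖpₖ₋₁ + pₖ₋₂, qₖ = aₖqₖ₋₁ + qₖ₋₂ (with p₋₁=1, p₋₂=0, q₋₁=0, q₋₂=1):
  k=0: a=0, p=0, q=1
  k=1: a=3, p=1, q=3
  k=2: a=2, p=2, q=7

2/7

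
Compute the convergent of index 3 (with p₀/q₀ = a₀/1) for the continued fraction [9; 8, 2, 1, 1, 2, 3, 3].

228/25

Using pₖ = aₖpₖ₋₁ + pₖ₋₂, qₖ = aₖqₖ₋₁ + qₖ₋₂ (with p₋₁=1, p₋₂=0, q₋₁=0, q₋₂=1):
  k=0: a=9, p=9, q=1
  k=1: a=8, p=73, q=8
  k=2: a=2, p=155, q=17
  k=3: a=1, p=228, q=25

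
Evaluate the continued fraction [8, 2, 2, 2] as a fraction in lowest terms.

101/12

Using pₖ = aₖpₖ₋₁ + pₖ₋₂ and qₖ = aₖqₖ₋₁ + qₖ₋₂:
  k=0: a=8, p=8, q=1
  k=1: a=2, p=17, q=2
  k=2: a=2, p=42, q=5
  k=3: a=2, p=101, q=12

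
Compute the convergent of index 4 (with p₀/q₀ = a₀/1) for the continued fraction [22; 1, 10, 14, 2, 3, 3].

7354/321

Using pₖ = aₖpₖ₋₁ + pₖ₋₂, qₖ = aₖqₖ₋₁ + qₖ₋₂ (with p₋₁=1, p₋₂=0, q₋₁=0, q₋₂=1):
  k=0: a=22, p=22, q=1
  k=1: a=1, p=23, q=1
  k=2: a=10, p=252, q=11
  k=3: a=14, p=3551, q=155
  k=4: a=2, p=7354, q=321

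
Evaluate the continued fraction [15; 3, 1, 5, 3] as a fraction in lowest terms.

Fold from the inside: start with 3/1.
  5 + 1/3 = 16/3
  1 + 3/16 = 19/16
  3 + 16/19 = 73/19
  15 + 19/73 = 1114/73

1114/73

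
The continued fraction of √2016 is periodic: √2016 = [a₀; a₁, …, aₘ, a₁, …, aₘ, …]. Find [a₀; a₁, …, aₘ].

a₀ = ⌊√2016⌋ = 44.
With m₀=0, d₀=1 and mₖ₊₁ = dₖaₖ − mₖ, dₖ₊₁ = (n − mₖ₊₁²)/dₖ, aₖ₊₁ = ⌊(a₀+mₖ₊₁)/dₖ₊₁⌋:
  k=1: m=44, d=80, a=1
  k=2: m=36, d=9, a=8
  k=3: m=36, d=80, a=1
  k=4: m=44, d=1, a=88
d=1 and a=2a₀=88 at k=4, so the next step gives (m, d) = (44, 80) again — its k=1 value — and the period has length 4.

[44; 1, 8, 1, 88]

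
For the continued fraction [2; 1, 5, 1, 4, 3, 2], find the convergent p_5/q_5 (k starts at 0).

311/109

Using pₖ = aₖpₖ₋₁ + pₖ₋₂, qₖ = aₖqₖ₋₁ + qₖ₋₂ (with p₋₁=1, p₋₂=0, q₋₁=0, q₋₂=1):
  k=0: a=2, p=2, q=1
  k=1: a=1, p=3, q=1
  k=2: a=5, p=17, q=6
  k=3: a=1, p=20, q=7
  k=4: a=4, p=97, q=34
  k=5: a=3, p=311, q=109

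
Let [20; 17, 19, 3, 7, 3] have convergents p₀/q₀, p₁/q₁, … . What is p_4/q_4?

145365/7247

Using pₖ = aₖpₖ₋₁ + pₖ₋₂, qₖ = aₖqₖ₋₁ + qₖ₋₂ (with p₋₁=1, p₋₂=0, q₋₁=0, q₋₂=1):
  k=0: a=20, p=20, q=1
  k=1: a=17, p=341, q=17
  k=2: a=19, p=6499, q=324
  k=3: a=3, p=19838, q=989
  k=4: a=7, p=145365, q=7247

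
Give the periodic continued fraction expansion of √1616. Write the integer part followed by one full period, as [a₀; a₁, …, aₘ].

[40; 5, 80]

a₀ = ⌊√1616⌋ = 40.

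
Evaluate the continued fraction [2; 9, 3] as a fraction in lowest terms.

59/28

Fold from the inside: start with 3/1.
  9 + 1/3 = 28/3
  2 + 3/28 = 59/28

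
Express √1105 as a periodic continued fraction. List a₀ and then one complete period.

[33; 4, 7, 7, 4, 66]

a₀ = ⌊√1105⌋ = 33.
With m₀=0, d₀=1 and mₖ₊₁ = dₖaₖ − mₖ, dₖ₊₁ = (n − mₖ₊₁²)/dₖ, aₖ₊₁ = ⌊(a₀+mₖ₊₁)/dₖ₊₁⌋:
  k=1: m=33, d=16, a=4
  k=2: m=31, d=9, a=7
  k=3: m=32, d=9, a=7
  k=4: m=31, d=16, a=4
  k=5: m=33, d=1, a=66
d=1 and a=2a₀=66 at k=5, so the next step gives (m, d) = (33, 16) again — its k=1 value — and the period has length 5.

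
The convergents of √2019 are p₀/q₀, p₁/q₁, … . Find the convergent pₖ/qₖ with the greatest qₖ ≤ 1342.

59941/1334

√2019 = [44; 1, 13, 1, 88, …] (period length 4).
Convergents:
  p_0/q_0 = 44/1
  p_1/q_1 = 45/1
  p_2/q_2 = 629/14
  p_3/q_3 = 674/15
  p_4/q_4 = 59941/1334
  p_5/q_5 = 60615/1349
q_4 = 1334 ≤ 1342 < 1349 = q_5, so the answer is 59941/1334.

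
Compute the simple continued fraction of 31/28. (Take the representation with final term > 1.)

31 = 1*28 + 3
28 = 9*3 + 1
3 = 3*1 + 0  (stop)
So 31/28 = [1; 9, 3].

[1; 9, 3]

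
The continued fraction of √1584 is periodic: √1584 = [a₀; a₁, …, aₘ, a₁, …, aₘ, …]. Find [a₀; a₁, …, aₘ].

[39; 1, 3, 1, 78]

a₀ = ⌊√1584⌋ = 39.
With m₀=0, d₀=1 and mₖ₊₁ = dₖaₖ − mₖ, dₖ₊₁ = (n − mₖ₊₁²)/dₖ, aₖ₊₁ = ⌊(a₀+mₖ₊₁)/dₖ₊₁⌋:
  k=1: m=39, d=63, a=1
  k=2: m=24, d=16, a=3
  k=3: m=24, d=63, a=1
  k=4: m=39, d=1, a=78
d=1 and a=2a₀=78 at k=4, so the next step gives (m, d) = (39, 63) again — its k=1 value — and the period has length 4.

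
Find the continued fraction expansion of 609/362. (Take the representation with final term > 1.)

[1; 1, 2, 6, 1, 3, 4]

609 = 1*362 + 247
362 = 1*247 + 115
247 = 2*115 + 17
115 = 6*17 + 13
17 = 1*13 + 4
13 = 3*4 + 1
4 = 4*1 + 0  (stop)
So 609/362 = [1; 1, 2, 6, 1, 3, 4].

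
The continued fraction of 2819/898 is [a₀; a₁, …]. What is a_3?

2

2819 = 3·898 + 125   →  a_0 = 3
898 = 7·125 + 23   →  a_1 = 7
125 = 5·23 + 10   →  a_2 = 5
23 = 2·10 + 3   →  a_3 = 2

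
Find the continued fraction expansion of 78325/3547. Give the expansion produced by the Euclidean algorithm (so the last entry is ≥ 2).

78325 = 22*3547 + 291
3547 = 12*291 + 55
291 = 5*55 + 16
55 = 3*16 + 7
16 = 2*7 + 2
7 = 3*2 + 1
2 = 2*1 + 0  (stop)
So 78325/3547 = [22; 12, 5, 3, 2, 3, 2].

[22; 12, 5, 3, 2, 3, 2]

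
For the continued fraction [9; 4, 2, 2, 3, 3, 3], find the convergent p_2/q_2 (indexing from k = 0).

83/9

Using pₖ = aₖpₖ₋₁ + pₖ₋₂, qₖ = aₖqₖ₋₁ + qₖ₋₂ (with p₋₁=1, p₋₂=0, q₋₁=0, q₋₂=1):
  k=0: a=9, p=9, q=1
  k=1: a=4, p=37, q=4
  k=2: a=2, p=83, q=9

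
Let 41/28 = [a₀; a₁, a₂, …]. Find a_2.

41 = 1·28 + 13   →  a_0 = 1
28 = 2·13 + 2   →  a_1 = 2
13 = 6·2 + 1   →  a_2 = 6

6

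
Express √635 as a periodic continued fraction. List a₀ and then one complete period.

a₀ = ⌊√635⌋ = 25.
With m₀=0, d₀=1 and mₖ₊₁ = dₖaₖ − mₖ, dₖ₊₁ = (n − mₖ₊₁²)/dₖ, aₖ₊₁ = ⌊(a₀+mₖ₊₁)/dₖ₊₁⌋:
  k=1: m=25, d=10, a=5
  k=2: m=25, d=1, a=50
d=1 and a=2a₀=50 at k=2, so the next step gives (m, d) = (25, 10) again — its k=1 value — and the period has length 2.

[25; 5, 50]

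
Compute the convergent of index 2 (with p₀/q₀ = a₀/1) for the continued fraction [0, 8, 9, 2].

Using pₖ = aₖpₖ₋₁ + pₖ₋₂, qₖ = aₖqₖ₋₁ + qₖ₋₂ (with p₋₁=1, p₋₂=0, q₋₁=0, q₋₂=1):
  k=0: a=0, p=0, q=1
  k=1: a=8, p=1, q=8
  k=2: a=9, p=9, q=73

9/73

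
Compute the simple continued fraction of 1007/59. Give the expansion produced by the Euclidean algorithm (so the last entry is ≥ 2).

[17; 14, 1, 3]

1007 = 17·59 + 4
59 = 14·4 + 3
4 = 1·3 + 1
3 = 3·1 + 0  (stop)
So 1007/59 = [17; 14, 1, 3].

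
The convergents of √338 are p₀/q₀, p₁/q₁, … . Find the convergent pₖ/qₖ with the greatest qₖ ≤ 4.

55/3

√338 = [18; 2, 1, 1, 2, 36, …] (period length 5).
Convergents:
  p_0/q_0 = 18/1
  p_1/q_1 = 37/2
  p_2/q_2 = 55/3
  p_3/q_3 = 92/5
q_2 = 3 ≤ 4 < 5 = q_3, so the answer is 55/3.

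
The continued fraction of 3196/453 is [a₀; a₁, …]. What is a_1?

18

3196 = 7·453 + 25   →  a_0 = 7
453 = 18·25 + 3   →  a_1 = 18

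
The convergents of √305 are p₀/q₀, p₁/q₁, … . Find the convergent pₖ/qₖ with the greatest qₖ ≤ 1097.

√305 = [17; 2, 6, 2, 34, …] (period length 4).
Convergents:
  p_0/q_0 = 17/1
  p_1/q_1 = 35/2
  p_2/q_2 = 227/13
  p_3/q_3 = 489/28
  p_4/q_4 = 16853/965
  p_5/q_5 = 34195/1958
q_4 = 965 ≤ 1097 < 1958 = q_5, so the answer is 16853/965.

16853/965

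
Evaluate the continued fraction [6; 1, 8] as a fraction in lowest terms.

62/9

Fold from the inside: start with 8/1.
  1 + 1/8 = 9/8
  6 + 8/9 = 62/9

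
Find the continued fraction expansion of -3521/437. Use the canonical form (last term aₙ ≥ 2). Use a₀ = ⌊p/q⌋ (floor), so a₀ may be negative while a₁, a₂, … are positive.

-3521 = -9*437 + 412
437 = 1*412 + 25
412 = 16*25 + 12
25 = 2*12 + 1
12 = 12*1 + 0  (stop)
So -3521/437 = [-9; 1, 16, 2, 12].

[-9; 1, 16, 2, 12]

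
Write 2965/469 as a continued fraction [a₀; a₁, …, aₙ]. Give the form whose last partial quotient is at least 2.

[6; 3, 9, 2, 3, 2]

2965 = 6*469 + 151
469 = 3*151 + 16
151 = 9*16 + 7
16 = 2*7 + 2
7 = 3*2 + 1
2 = 2*1 + 0  (stop)
So 2965/469 = [6; 3, 9, 2, 3, 2].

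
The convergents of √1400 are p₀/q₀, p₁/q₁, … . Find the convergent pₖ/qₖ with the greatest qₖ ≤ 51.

√1400 = [37; 2, 2, 2, 74, …] (period length 4).
Convergents:
  p_0/q_0 = 37/1
  p_1/q_1 = 75/2
  p_2/q_2 = 187/5
  p_3/q_3 = 449/12
  p_4/q_4 = 33413/893
q_3 = 12 ≤ 51 < 893 = q_4, so the answer is 449/12.

449/12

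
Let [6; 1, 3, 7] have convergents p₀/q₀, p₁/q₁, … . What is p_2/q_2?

Using pₖ = aₖpₖ₋₁ + pₖ₋₂, qₖ = aₖqₖ₋₁ + qₖ₋₂ (with p₋₁=1, p₋₂=0, q₋₁=0, q₋₂=1):
  k=0: a=6, p=6, q=1
  k=1: a=1, p=7, q=1
  k=2: a=3, p=27, q=4

27/4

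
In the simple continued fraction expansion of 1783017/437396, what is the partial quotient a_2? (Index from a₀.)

1783017 = 4·437396 + 33433   →  a_0 = 4
437396 = 13·33433 + 2767   →  a_1 = 13
33433 = 12·2767 + 229   →  a_2 = 12

12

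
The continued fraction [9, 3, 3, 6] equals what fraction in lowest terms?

Using pₖ = aₖpₖ₋₁ + pₖ₋₂ and qₖ = aₖqₖ₋₁ + qₖ₋₂:
  k=0: a=9, p=9, q=1
  k=1: a=3, p=28, q=3
  k=2: a=3, p=93, q=10
  k=3: a=6, p=586, q=63

586/63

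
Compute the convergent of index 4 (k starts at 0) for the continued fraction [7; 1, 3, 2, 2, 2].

Using pₖ = aₖpₖ₋₁ + pₖ₋₂, qₖ = aₖqₖ₋₁ + qₖ₋₂ (with p₋₁=1, p₋₂=0, q₋₁=0, q₋₂=1):
  k=0: a=7, p=7, q=1
  k=1: a=1, p=8, q=1
  k=2: a=3, p=31, q=4
  k=3: a=2, p=70, q=9
  k=4: a=2, p=171, q=22

171/22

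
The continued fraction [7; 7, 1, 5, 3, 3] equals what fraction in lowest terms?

3521/494

Using pₖ = aₖpₖ₋₁ + pₖ₋₂ and qₖ = aₖqₖ₋₁ + qₖ₋₂:
  k=0: a=7, p=7, q=1
  k=1: a=7, p=50, q=7
  k=2: a=1, p=57, q=8
  k=3: a=5, p=335, q=47
  k=4: a=3, p=1062, q=149
  k=5: a=3, p=3521, q=494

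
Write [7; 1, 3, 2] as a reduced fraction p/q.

Fold from the inside: start with 2/1.
  3 + 1/2 = 7/2
  1 + 2/7 = 9/7
  7 + 7/9 = 70/9

70/9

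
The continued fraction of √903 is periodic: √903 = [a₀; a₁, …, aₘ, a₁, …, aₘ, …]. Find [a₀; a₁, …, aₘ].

[30; 20, 60]

a₀ = ⌊√903⌋ = 30.
With m₀=0, d₀=1 and mₖ₊₁ = dₖaₖ − mₖ, dₖ₊₁ = (n − mₖ₊₁²)/dₖ, aₖ₊₁ = ⌊(a₀+mₖ₊₁)/dₖ₊₁⌋:
  k=1: m=30, d=3, a=20
  k=2: m=30, d=1, a=60
d=1 and a=2a₀=60 at k=2, so the next step gives (m, d) = (30, 3) again — its k=1 value — and the period has length 2.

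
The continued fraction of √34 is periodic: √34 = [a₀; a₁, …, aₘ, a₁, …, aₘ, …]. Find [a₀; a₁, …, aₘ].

a₀ = ⌊√34⌋ = 5.
With m₀=0, d₀=1 and mₖ₊₁ = dₖaₖ − mₖ, dₖ₊₁ = (n − mₖ₊₁²)/dₖ, aₖ₊₁ = ⌊(a₀+mₖ₊₁)/dₖ₊₁⌋:
  k=1: m=5, d=9, a=1
  k=2: m=4, d=2, a=4
  k=3: m=4, d=9, a=1
  k=4: m=5, d=1, a=10
d=1 and a=2a₀=10 at k=4, so the next step gives (m, d) = (5, 9) again — its k=1 value — and the period has length 4.

[5; 1, 4, 1, 10]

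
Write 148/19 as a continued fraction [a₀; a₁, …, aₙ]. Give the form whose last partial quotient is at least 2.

[7; 1, 3, 1, 3]

148 = 7·19 + 15
19 = 1·15 + 4
15 = 3·4 + 3
4 = 1·3 + 1
3 = 3·1 + 0  (stop)
So 148/19 = [7; 1, 3, 1, 3].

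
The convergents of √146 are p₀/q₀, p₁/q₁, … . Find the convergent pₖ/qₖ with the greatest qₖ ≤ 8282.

42049/3480

√146 = [12; 12, 24, …] (period length 2).
Convergents:
  p_0/q_0 = 12/1
  p_1/q_1 = 145/12
  p_2/q_2 = 3492/289
  p_3/q_3 = 42049/3480
  p_4/q_4 = 1012668/83809
q_3 = 3480 ≤ 8282 < 83809 = q_4, so the answer is 42049/3480.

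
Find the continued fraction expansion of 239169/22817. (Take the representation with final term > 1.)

[10; 2, 13, 2, 3, 16, 2, 3]

239169 = 10·22817 + 10999
22817 = 2·10999 + 819
10999 = 13·819 + 352
819 = 2·352 + 115
352 = 3·115 + 7
115 = 16·7 + 3
7 = 2·3 + 1
3 = 3·1 + 0  (stop)
So 239169/22817 = [10; 2, 13, 2, 3, 16, 2, 3].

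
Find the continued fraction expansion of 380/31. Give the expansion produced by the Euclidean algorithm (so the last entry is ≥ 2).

380 = 12·31 + 8
31 = 3·8 + 7
8 = 1·7 + 1
7 = 7·1 + 0  (stop)
So 380/31 = [12; 3, 1, 7].

[12; 3, 1, 7]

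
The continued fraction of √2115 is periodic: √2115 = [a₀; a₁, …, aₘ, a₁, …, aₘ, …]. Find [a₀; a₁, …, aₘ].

[45; 1, 90]

a₀ = ⌊√2115⌋ = 45.
With m₀=0, d₀=1 and mₖ₊₁ = dₖaₖ − mₖ, dₖ₊₁ = (n − mₖ₊₁²)/dₖ, aₖ₊₁ = ⌊(a₀+mₖ₊₁)/dₖ₊₁⌋:
  k=1: m=45, d=90, a=1
  k=2: m=45, d=1, a=90
d=1 and a=2a₀=90 at k=2, so the next step gives (m, d) = (45, 90) again — its k=1 value — and the period has length 2.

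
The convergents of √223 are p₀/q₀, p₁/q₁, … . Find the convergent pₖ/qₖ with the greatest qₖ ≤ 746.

√223 = [14; 1, 13, 1, 28, …] (period length 4).
Convergents:
  p_0/q_0 = 14/1
  p_1/q_1 = 15/1
  p_2/q_2 = 209/14
  p_3/q_3 = 224/15
  p_4/q_4 = 6481/434
  p_5/q_5 = 6705/449
  p_6/q_6 = 93646/6271
q_5 = 449 ≤ 746 < 6271 = q_6, so the answer is 6705/449.

6705/449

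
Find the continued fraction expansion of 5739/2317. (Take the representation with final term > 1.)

5739 = 2×2317 + 1105
2317 = 2×1105 + 107
1105 = 10×107 + 35
107 = 3×35 + 2
35 = 17×2 + 1
2 = 2×1 + 0  (stop)
So 5739/2317 = [2; 2, 10, 3, 17, 2].

[2; 2, 10, 3, 17, 2]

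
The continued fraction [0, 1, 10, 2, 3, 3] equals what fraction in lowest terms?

Fold from the inside: start with 3/1.
  3 + 1/3 = 10/3
  2 + 3/10 = 23/10
  10 + 10/23 = 240/23
  1 + 23/240 = 263/240
  0 + 240/263 = 240/263

240/263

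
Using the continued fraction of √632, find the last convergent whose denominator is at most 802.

√632 = [25; 7, 6, 7, 50, …] (period length 4).
Convergents:
  p_0/q_0 = 25/1
  p_1/q_1 = 176/7
  p_2/q_2 = 1081/43
  p_3/q_3 = 7743/308
  p_4/q_4 = 388231/15443
q_3 = 308 ≤ 802 < 15443 = q_4, so the answer is 7743/308.

7743/308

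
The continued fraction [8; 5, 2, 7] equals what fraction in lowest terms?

Fold from the inside: start with 7/1.
  2 + 1/7 = 15/7
  5 + 7/15 = 82/15
  8 + 15/82 = 671/82

671/82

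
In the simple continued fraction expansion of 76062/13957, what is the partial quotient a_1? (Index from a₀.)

2

76062 = 5·13957 + 6277   →  a_0 = 5
13957 = 2·6277 + 1403   →  a_1 = 2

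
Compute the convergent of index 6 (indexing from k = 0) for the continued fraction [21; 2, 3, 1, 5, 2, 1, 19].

Using pₖ = aₖpₖ₋₁ + pₖ₋₂, qₖ = aₖqₖ₋₁ + qₖ₋₂ (with p₋₁=1, p₋₂=0, q₋₁=0, q₋₂=1):
  k=0: a=21, p=21, q=1
  k=1: a=2, p=43, q=2
  k=2: a=3, p=150, q=7
  k=3: a=1, p=193, q=9
  k=4: a=5, p=1115, q=52
  k=5: a=2, p=2423, q=113
  k=6: a=1, p=3538, q=165

3538/165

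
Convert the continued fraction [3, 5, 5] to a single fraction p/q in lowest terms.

Using pₖ = aₖpₖ₋₁ + pₖ₋₂ and qₖ = aₖqₖ₋₁ + qₖ₋₂:
  k=0: a=3, p=3, q=1
  k=1: a=5, p=16, q=5
  k=2: a=5, p=83, q=26

83/26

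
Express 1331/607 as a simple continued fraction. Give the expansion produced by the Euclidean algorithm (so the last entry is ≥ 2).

1331 = 2×607 + 117
607 = 5×117 + 22
117 = 5×22 + 7
22 = 3×7 + 1
7 = 7×1 + 0  (stop)
So 1331/607 = [2; 5, 5, 3, 7].

[2; 5, 5, 3, 7]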